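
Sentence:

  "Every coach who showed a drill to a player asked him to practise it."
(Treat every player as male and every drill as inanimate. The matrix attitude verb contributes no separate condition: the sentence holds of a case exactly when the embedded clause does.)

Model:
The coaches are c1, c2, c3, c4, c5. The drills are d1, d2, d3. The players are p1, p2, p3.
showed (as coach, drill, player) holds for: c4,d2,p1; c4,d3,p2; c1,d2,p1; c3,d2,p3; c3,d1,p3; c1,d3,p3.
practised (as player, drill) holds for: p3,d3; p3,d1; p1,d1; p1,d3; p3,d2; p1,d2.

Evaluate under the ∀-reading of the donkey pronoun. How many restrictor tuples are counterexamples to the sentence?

"him" takes "a player" as antecedent and "it" takes "a drill"; both are donkey pronouns co-varying with the restrictor.
Strong reading: for every (c,d,p) with showed(c,d,p), practised(p,d).
Restrictor triples: (c1,d2,p1)→practised(p1,d2) ✓  (c1,d3,p3)→practised(p3,d3) ✓  (c3,d1,p3)→practised(p3,d1) ✓  (c3,d2,p3)→practised(p3,d2) ✓  (c4,d2,p1)→practised(p1,d2) ✓  (c4,d3,p2)→practised(p2,d3) ✗
Counterexamples (restrictor triples failing the scope): 1.

1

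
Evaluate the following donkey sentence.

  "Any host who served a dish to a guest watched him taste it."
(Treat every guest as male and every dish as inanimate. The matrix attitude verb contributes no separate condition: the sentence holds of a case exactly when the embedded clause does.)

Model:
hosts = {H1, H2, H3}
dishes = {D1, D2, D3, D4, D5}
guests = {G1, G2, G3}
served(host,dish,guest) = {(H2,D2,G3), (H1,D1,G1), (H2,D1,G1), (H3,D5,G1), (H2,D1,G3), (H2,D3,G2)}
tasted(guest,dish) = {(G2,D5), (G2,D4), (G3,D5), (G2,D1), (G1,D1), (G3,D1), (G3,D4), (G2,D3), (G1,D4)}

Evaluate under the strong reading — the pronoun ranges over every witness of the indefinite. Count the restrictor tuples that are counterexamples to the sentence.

"him" takes "a guest" as antecedent and "it" takes "a dish"; both are donkey pronouns co-varying with the restrictor.
Strong reading: for every (h,d,g) with served(h,d,g), tasted(g,d).
Restrictor triples: (H1,D1,G1)→tasted(G1,D1) ✓  (H2,D1,G1)→tasted(G1,D1) ✓  (H2,D1,G3)→tasted(G3,D1) ✓  (H2,D2,G3)→tasted(G3,D2) ✗  (H2,D3,G2)→tasted(G2,D3) ✓  (H3,D5,G1)→tasted(G1,D5) ✗
Counterexamples (restrictor triples failing the scope): 2.

2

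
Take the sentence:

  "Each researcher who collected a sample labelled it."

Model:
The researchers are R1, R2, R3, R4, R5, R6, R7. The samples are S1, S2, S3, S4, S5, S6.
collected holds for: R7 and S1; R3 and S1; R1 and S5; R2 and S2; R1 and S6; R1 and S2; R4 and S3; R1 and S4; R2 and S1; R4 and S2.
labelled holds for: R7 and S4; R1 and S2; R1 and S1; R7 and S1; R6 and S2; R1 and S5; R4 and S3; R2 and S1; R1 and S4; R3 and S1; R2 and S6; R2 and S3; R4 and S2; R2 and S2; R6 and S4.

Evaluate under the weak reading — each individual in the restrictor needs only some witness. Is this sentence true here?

"it" takes "a sample" as antecedent — a donkey pronoun bound across the clause boundary.
Weak reading: every researcher r with some collected-sample has at least one collected-sample s such that labelled(r,s).
Per researcher: R1:✓  R2:✓  R3:✓  R4:✓  R7:✓
Every researcher in the restrictor has a witness.

True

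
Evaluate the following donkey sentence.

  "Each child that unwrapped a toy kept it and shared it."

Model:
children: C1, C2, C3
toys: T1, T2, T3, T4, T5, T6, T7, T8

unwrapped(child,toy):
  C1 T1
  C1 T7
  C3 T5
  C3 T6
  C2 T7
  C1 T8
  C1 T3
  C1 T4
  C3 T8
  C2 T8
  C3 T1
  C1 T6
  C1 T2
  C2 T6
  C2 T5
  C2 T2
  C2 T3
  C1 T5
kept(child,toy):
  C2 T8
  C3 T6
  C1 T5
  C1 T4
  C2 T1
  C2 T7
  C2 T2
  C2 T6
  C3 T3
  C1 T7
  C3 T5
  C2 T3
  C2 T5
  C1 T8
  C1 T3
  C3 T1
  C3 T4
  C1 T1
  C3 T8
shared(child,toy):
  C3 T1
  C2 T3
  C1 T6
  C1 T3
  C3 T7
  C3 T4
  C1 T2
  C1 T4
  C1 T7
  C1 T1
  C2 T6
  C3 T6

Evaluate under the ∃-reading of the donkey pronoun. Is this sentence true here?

True

"it" takes "a toy" as antecedent — a donkey pronoun bound across the clause boundary.
Weak reading: every child c with some unwrapped-toy has at least one unwrapped-toy t such that kept(c,t) ∧ shared(c,t).
Per child: C1:✓  C2:✓  C3:✓
Every child in the restrictor has a witness.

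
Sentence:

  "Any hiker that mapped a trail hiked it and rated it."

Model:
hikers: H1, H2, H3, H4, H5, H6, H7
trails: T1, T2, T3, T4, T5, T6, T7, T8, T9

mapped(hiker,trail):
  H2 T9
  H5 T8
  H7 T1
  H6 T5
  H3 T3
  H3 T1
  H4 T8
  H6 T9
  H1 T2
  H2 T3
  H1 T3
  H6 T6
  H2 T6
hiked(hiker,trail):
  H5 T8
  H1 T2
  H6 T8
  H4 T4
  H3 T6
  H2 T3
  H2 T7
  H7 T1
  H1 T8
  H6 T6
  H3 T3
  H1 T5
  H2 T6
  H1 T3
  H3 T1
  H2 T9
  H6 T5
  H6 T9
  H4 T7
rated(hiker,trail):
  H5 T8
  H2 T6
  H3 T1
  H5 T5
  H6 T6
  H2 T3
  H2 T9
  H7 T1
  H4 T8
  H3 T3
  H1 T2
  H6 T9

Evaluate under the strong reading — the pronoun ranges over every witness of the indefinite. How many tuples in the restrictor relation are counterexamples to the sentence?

3

"it" takes "a trail" as antecedent — a donkey pronoun bound across the clause boundary.
Strong reading: for every (h,t) with mapped(h,t), hiked(h,t) ∧ rated(h,t).
Restrictor pairs: (H1,T2) ✓  (H1,T3) ✗  (H2,T3) ✓  (H2,T6) ✓  (H2,T9) ✓  (H3,T1) ✓  (H3,T3) ✓  (H4,T8) ✗  (H5,T8) ✓  (H6,T5) ✗  (H6,T6) ✓  (H6,T9) ✓  (H7,T1) ✓
Counterexamples (restrictor pairs failing the scope): 3.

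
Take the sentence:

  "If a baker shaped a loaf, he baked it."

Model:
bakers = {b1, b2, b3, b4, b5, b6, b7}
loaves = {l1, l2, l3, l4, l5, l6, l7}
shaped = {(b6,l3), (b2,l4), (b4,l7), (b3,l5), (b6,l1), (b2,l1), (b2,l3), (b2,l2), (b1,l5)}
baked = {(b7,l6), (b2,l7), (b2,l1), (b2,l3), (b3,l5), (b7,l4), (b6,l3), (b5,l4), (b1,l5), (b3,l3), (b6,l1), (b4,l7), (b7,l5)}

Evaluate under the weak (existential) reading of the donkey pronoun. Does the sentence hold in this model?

True

"it" takes "a loaf" as antecedent — a donkey pronoun bound across the clause boundary.
Weak reading: every baker b with some shaped-loaf has at least one shaped-loaf l such that baked(b,l).
Per baker: b1:✓  b2:✓  b3:✓  b4:✓  b6:✓
Every baker in the restrictor has a witness.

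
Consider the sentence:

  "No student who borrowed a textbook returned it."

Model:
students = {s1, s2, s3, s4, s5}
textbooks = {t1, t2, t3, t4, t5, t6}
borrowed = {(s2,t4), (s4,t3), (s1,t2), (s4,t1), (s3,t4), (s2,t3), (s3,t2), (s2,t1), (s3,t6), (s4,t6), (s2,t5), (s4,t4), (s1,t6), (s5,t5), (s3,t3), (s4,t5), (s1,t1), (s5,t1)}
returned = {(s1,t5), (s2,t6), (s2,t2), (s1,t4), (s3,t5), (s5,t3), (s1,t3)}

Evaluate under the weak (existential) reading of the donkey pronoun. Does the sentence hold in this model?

True

"it" takes "a textbook" as antecedent — a donkey pronoun bound across the clause boundary.
Truth condition: for no (s,t) with borrowed(s,t) does returned(s,t) hold.
Restrictor pairs — does the scope hold? (s1,t1):fails  (s1,t2):fails  (s1,t6):fails  (s2,t1):fails  (s2,t3):fails  (s2,t4):fails  (s2,t5):fails  (s3,t2):fails  (s3,t3):fails  (s3,t4):fails  (s3,t6):fails  (s4,t1):fails  (s4,t3):fails  (s4,t4):fails  (s4,t5):fails  (s4,t6):fails  (s5,t1):fails  (s5,t5):fails
Scope holds for no restrictor pair, so the sentence is true.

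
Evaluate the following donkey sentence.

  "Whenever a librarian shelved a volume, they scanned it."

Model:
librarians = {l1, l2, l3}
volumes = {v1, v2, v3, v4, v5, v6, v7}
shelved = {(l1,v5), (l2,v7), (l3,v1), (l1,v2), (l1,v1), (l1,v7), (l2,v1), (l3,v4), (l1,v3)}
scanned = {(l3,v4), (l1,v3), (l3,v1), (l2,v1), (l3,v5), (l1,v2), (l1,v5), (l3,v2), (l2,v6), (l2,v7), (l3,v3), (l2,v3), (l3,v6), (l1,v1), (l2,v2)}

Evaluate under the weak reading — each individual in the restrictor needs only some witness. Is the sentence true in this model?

True

"it" takes "a volume" as antecedent — a donkey pronoun bound across the clause boundary.
Weak reading: every librarian l with some shelved-volume has at least one shelved-volume v such that scanned(l,v).
Per librarian: l1:✓  l2:✓  l3:✓
Every librarian in the restrictor has a witness.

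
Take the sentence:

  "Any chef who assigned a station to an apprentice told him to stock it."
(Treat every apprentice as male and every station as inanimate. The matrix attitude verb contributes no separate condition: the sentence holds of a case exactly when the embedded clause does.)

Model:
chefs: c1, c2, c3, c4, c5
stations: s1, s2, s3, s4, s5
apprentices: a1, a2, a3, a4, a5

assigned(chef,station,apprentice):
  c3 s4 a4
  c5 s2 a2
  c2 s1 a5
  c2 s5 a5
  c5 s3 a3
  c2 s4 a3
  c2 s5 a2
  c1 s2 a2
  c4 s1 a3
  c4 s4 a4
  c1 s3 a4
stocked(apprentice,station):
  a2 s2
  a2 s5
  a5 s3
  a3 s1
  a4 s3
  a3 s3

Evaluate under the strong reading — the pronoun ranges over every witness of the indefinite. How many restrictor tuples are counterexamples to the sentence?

"him" takes "an apprentice" as antecedent and "it" takes "a station"; both are donkey pronouns co-varying with the restrictor.
Strong reading: for every (c,s,a) with assigned(c,s,a), stocked(a,s).
Restrictor triples: (c1,s2,a2)→stocked(a2,s2) ✓  (c1,s3,a4)→stocked(a4,s3) ✓  (c2,s1,a5)→stocked(a5,s1) ✗  (c2,s4,a3)→stocked(a3,s4) ✗  (c2,s5,a2)→stocked(a2,s5) ✓  (c2,s5,a5)→stocked(a5,s5) ✗  (c3,s4,a4)→stocked(a4,s4) ✗  (c4,s1,a3)→stocked(a3,s1) ✓  (c4,s4,a4)→stocked(a4,s4) ✗  (c5,s2,a2)→stocked(a2,s2) ✓  (c5,s3,a3)→stocked(a3,s3) ✓
Counterexamples (restrictor triples failing the scope): 5.

5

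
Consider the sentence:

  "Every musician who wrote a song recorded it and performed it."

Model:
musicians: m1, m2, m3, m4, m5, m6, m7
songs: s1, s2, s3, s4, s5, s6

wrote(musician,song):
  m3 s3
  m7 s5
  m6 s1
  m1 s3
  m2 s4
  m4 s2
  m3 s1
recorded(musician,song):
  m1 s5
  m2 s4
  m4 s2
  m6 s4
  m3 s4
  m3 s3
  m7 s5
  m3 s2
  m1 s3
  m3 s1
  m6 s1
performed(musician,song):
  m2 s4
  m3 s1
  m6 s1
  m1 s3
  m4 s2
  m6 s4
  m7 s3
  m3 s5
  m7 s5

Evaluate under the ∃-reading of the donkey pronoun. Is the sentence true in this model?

True

"it" takes "a song" as antecedent — a donkey pronoun bound across the clause boundary.
Weak reading: every musician m with some wrote-song has at least one wrote-song s such that recorded(m,s) ∧ performed(m,s).
Per musician: m1:✓  m2:✓  m3:✓  m4:✓  m6:✓  m7:✓
Every musician in the restrictor has a witness.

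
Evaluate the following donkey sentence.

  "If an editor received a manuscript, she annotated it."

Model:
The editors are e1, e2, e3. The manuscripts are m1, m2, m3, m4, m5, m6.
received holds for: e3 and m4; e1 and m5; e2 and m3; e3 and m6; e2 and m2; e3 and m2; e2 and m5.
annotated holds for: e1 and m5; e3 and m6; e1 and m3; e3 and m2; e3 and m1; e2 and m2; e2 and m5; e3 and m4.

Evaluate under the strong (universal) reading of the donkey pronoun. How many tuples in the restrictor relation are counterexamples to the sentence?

1

"it" takes "a manuscript" as antecedent — a donkey pronoun bound across the clause boundary.
Strong reading: for every (e,m) with received(e,m), annotated(e,m).
Restrictor pairs: (e1,m5) ✓  (e2,m2) ✓  (e2,m3) ✗  (e2,m5) ✓  (e3,m2) ✓  (e3,m4) ✓  (e3,m6) ✓
Counterexamples (restrictor pairs failing the scope): 1.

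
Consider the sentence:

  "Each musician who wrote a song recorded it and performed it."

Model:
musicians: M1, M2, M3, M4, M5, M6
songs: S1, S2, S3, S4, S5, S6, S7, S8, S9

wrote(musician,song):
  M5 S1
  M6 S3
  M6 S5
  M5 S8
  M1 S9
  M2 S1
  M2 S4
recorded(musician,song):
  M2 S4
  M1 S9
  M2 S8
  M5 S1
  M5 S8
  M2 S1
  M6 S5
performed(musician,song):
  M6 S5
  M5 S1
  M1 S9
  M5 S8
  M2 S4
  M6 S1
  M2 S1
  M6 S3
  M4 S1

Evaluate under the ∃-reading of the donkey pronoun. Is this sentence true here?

"it" takes "a song" as antecedent — a donkey pronoun bound across the clause boundary.
Weak reading: every musician m with some wrote-song has at least one wrote-song s such that recorded(m,s) ∧ performed(m,s).
Per musician: M1:✓  M2:✓  M5:✓  M6:✓
Every musician in the restrictor has a witness.

True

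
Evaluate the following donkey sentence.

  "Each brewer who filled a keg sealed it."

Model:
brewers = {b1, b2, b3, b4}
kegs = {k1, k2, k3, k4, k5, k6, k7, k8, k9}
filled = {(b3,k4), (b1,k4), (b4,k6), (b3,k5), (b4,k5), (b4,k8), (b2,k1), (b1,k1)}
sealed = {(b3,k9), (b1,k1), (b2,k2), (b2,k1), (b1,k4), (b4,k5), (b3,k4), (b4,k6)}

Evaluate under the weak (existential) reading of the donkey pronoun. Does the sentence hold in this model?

"it" takes "a keg" as antecedent — a donkey pronoun bound across the clause boundary.
Weak reading: every brewer b with some filled-keg has at least one filled-keg k such that sealed(b,k).
Per brewer: b1:✓  b2:✓  b3:✓  b4:✓
Every brewer in the restrictor has a witness.

True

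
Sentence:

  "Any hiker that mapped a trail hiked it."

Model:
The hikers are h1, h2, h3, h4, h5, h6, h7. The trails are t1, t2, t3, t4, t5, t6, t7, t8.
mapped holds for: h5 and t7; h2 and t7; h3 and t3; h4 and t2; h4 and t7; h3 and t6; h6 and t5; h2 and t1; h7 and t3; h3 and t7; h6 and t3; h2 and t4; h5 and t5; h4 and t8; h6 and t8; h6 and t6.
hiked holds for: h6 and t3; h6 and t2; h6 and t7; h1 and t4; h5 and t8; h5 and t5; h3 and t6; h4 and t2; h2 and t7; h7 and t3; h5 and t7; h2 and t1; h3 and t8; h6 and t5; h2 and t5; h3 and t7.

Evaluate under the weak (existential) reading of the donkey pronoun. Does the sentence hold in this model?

"it" takes "a trail" as antecedent — a donkey pronoun bound across the clause boundary.
Weak reading: every hiker h with some mapped-trail has at least one mapped-trail t such that hiked(h,t).
Per hiker: h2:✓  h3:✓  h4:✓  h5:✓  h6:✓  h7:✓
Every hiker in the restrictor has a witness.

True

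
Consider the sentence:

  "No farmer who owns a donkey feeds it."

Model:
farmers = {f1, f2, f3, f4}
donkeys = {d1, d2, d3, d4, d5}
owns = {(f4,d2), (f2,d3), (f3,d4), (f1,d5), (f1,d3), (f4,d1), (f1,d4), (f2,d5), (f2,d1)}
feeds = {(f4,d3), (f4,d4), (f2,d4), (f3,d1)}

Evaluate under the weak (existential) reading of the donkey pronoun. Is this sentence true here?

True

"it" takes "a donkey" as antecedent — a donkey pronoun bound across the clause boundary.
Truth condition: for no (f,d) with owns(f,d) does feeds(f,d) hold.
Restrictor pairs — does the scope hold? (f1,d3):fails  (f1,d4):fails  (f1,d5):fails  (f2,d1):fails  (f2,d3):fails  (f2,d5):fails  (f3,d4):fails  (f4,d1):fails  (f4,d2):fails
Scope holds for no restrictor pair, so the sentence is true.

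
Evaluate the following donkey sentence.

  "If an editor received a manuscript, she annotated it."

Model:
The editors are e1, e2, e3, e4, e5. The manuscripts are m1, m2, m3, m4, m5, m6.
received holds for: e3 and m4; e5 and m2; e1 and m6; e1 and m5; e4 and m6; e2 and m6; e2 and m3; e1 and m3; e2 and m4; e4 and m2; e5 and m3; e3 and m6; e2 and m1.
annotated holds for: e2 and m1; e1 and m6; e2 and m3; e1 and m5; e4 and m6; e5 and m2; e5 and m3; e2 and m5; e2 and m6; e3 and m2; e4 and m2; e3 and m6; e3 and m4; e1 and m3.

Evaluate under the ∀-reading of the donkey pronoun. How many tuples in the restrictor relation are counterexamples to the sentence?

"it" takes "a manuscript" as antecedent — a donkey pronoun bound across the clause boundary.
Strong reading: for every (e,m) with received(e,m), annotated(e,m).
Restrictor pairs: (e1,m3) ✓  (e1,m5) ✓  (e1,m6) ✓  (e2,m1) ✓  (e2,m3) ✓  (e2,m4) ✗  (e2,m6) ✓  (e3,m4) ✓  (e3,m6) ✓  (e4,m2) ✓  (e4,m6) ✓  (e5,m2) ✓  (e5,m3) ✓
Counterexamples (restrictor pairs failing the scope): 1.

1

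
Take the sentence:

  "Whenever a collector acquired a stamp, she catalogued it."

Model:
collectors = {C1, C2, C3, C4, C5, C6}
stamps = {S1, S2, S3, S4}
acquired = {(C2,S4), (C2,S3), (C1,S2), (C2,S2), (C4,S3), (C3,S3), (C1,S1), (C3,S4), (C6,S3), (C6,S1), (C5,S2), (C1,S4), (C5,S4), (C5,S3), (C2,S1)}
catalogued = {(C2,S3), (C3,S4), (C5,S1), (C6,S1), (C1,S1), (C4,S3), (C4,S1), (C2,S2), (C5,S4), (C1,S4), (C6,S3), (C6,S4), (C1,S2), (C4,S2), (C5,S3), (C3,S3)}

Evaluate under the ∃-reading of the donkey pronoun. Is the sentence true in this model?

"it" takes "a stamp" as antecedent — a donkey pronoun bound across the clause boundary.
Weak reading: every collector c with some acquired-stamp has at least one acquired-stamp s such that catalogued(c,s).
Per collector: C1:✓  C2:✓  C3:✓  C4:✓  C5:✓  C6:✓
Every collector in the restrictor has a witness.

True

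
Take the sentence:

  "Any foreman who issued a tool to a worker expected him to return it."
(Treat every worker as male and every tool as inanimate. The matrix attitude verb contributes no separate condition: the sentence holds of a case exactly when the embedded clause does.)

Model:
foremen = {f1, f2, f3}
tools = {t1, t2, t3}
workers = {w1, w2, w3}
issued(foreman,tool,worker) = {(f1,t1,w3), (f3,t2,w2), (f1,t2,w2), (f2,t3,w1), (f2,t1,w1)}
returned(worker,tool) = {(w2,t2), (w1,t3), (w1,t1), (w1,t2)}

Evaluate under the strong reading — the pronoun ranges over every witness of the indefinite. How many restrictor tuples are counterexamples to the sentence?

"him" takes "a worker" as antecedent and "it" takes "a tool"; both are donkey pronouns co-varying with the restrictor.
Strong reading: for every (f,t,w) with issued(f,t,w), returned(w,t).
Restrictor triples: (f1,t1,w3)→returned(w3,t1) ✗  (f1,t2,w2)→returned(w2,t2) ✓  (f2,t1,w1)→returned(w1,t1) ✓  (f2,t3,w1)→returned(w1,t3) ✓  (f3,t2,w2)→returned(w2,t2) ✓
Counterexamples (restrictor triples failing the scope): 1.

1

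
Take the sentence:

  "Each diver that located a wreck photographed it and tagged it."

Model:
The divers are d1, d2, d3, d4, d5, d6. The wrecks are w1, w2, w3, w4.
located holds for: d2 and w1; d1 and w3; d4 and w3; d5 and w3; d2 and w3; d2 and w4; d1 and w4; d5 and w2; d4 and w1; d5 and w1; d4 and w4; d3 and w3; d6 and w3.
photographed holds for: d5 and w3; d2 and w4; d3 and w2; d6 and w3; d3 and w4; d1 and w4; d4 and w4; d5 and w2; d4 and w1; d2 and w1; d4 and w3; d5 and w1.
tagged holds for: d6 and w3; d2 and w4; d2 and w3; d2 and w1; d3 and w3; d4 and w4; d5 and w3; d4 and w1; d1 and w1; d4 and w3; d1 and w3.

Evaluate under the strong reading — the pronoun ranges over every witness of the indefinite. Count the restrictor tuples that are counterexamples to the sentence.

6

"it" takes "a wreck" as antecedent — a donkey pronoun bound across the clause boundary.
Strong reading: for every (d,w) with located(d,w), photographed(d,w) ∧ tagged(d,w).
Restrictor pairs: (d1,w3) ✗  (d1,w4) ✗  (d2,w1) ✓  (d2,w3) ✗  (d2,w4) ✓  (d3,w3) ✗  (d4,w1) ✓  (d4,w3) ✓  (d4,w4) ✓  (d5,w1) ✗  (d5,w2) ✗  (d5,w3) ✓  (d6,w3) ✓
Counterexamples (restrictor pairs failing the scope): 6.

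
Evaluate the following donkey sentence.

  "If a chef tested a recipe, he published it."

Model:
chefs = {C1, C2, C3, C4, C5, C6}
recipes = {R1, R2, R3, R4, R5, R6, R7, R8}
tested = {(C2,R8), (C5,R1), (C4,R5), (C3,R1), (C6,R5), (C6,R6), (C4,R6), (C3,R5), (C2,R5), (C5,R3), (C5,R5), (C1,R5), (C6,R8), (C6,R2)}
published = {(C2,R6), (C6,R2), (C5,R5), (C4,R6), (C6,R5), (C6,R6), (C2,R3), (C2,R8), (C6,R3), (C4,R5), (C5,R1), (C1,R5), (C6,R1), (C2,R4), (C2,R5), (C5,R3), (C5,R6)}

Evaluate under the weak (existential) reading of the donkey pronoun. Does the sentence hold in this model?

"it" takes "a recipe" as antecedent — a donkey pronoun bound across the clause boundary.
Weak reading: every chef c with some tested-recipe has at least one tested-recipe r such that published(c,r).
Per chef: C1:✓  C2:✓  C3:✗  C4:✓  C5:✓  C6:✓
C3 has no witness among its tested-recipes.

False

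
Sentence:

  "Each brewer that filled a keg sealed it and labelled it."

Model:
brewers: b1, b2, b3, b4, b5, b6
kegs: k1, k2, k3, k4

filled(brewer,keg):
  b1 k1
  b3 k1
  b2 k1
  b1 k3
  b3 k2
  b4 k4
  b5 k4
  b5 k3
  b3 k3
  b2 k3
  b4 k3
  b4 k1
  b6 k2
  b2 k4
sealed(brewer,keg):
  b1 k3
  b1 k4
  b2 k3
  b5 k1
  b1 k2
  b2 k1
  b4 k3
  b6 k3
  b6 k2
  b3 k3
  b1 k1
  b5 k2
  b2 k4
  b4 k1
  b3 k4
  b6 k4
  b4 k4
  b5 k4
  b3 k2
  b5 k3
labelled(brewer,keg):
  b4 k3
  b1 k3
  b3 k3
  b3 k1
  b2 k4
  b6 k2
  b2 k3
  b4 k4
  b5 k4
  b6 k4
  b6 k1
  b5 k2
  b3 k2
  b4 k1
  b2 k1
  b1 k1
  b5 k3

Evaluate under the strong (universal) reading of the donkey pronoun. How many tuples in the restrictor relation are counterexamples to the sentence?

"it" takes "a keg" as antecedent — a donkey pronoun bound across the clause boundary.
Strong reading: for every (b,k) with filled(b,k), sealed(b,k) ∧ labelled(b,k).
Restrictor pairs: (b1,k1) ✓  (b1,k3) ✓  (b2,k1) ✓  (b2,k3) ✓  (b2,k4) ✓  (b3,k1) ✗  (b3,k2) ✓  (b3,k3) ✓  (b4,k1) ✓  (b4,k3) ✓  (b4,k4) ✓  (b5,k3) ✓  (b5,k4) ✓  (b6,k2) ✓
Counterexamples (restrictor pairs failing the scope): 1.

1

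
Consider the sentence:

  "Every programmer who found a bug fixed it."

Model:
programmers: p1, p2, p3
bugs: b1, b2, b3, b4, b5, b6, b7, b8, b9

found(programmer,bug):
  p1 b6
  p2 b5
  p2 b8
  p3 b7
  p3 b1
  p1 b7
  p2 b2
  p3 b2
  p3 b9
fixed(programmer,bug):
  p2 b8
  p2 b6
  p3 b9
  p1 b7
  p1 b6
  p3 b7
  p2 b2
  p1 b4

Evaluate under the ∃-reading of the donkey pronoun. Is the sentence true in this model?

True

"it" takes "a bug" as antecedent — a donkey pronoun bound across the clause boundary.
Weak reading: every programmer p with some found-bug has at least one found-bug b such that fixed(p,b).
Per programmer: p1:✓  p2:✓  p3:✓
Every programmer in the restrictor has a witness.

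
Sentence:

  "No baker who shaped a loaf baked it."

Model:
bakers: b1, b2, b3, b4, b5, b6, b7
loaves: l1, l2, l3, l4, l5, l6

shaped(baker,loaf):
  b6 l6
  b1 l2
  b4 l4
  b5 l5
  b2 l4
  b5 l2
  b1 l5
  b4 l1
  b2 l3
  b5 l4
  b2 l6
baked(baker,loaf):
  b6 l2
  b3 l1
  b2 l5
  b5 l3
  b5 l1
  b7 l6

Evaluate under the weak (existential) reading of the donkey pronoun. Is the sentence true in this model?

True

"it" takes "a loaf" as antecedent — a donkey pronoun bound across the clause boundary.
Truth condition: for no (b,l) with shaped(b,l) does baked(b,l) hold.
Restrictor pairs — does the scope hold? (b1,l2):fails  (b1,l5):fails  (b2,l3):fails  (b2,l4):fails  (b2,l6):fails  (b4,l1):fails  (b4,l4):fails  (b5,l2):fails  (b5,l4):fails  (b5,l5):fails  (b6,l6):fails
Scope holds for no restrictor pair, so the sentence is true.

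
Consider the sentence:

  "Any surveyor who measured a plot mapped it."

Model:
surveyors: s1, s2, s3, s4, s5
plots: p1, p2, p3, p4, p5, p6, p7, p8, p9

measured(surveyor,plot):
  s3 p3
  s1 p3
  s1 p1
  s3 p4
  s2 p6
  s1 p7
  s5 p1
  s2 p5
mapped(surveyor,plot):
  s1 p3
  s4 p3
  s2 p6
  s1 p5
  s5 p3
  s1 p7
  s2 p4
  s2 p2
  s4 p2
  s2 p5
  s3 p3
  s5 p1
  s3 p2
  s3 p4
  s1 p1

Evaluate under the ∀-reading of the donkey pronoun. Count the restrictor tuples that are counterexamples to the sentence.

"it" takes "a plot" as antecedent — a donkey pronoun bound across the clause boundary.
Strong reading: for every (s,p) with measured(s,p), mapped(s,p).
Restrictor pairs: (s1,p1) ✓  (s1,p3) ✓  (s1,p7) ✓  (s2,p5) ✓  (s2,p6) ✓  (s3,p3) ✓  (s3,p4) ✓  (s5,p1) ✓
Counterexamples (restrictor pairs failing the scope): 0.

0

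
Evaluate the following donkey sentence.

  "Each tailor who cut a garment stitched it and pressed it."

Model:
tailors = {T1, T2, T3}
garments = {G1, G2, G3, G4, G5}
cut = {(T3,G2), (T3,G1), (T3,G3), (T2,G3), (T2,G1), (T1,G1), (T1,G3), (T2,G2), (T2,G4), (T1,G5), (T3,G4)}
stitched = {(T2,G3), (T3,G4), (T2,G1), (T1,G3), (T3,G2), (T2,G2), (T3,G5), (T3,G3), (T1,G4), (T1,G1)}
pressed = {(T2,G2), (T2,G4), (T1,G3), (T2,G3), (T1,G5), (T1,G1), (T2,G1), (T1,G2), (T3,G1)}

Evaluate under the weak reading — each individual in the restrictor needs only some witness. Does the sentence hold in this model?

False

"it" takes "a garment" as antecedent — a donkey pronoun bound across the clause boundary.
Weak reading: every tailor t with some cut-garment has at least one cut-garment g such that stitched(t,g) ∧ pressed(t,g).
Per tailor: T1:✓  T2:✓  T3:✗
T3 has no witness among its cut-garments.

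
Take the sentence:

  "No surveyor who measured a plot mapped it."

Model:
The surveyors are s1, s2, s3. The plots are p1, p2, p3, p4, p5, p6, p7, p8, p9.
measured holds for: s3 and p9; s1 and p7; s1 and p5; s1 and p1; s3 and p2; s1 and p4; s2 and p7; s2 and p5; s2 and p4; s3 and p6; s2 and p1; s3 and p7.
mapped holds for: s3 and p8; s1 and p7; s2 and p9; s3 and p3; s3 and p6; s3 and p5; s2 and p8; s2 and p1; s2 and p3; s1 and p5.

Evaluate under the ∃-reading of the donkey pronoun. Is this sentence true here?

"it" takes "a plot" as antecedent — a donkey pronoun bound across the clause boundary.
Truth condition: for no (s,p) with measured(s,p) does mapped(s,p) hold.
Restrictor pairs — does the scope hold? (s1,p1):fails  (s1,p4):fails  (s1,p5):holds  (s1,p7):holds  (s2,p1):holds  (s2,p4):fails  (s2,p5):fails  (s2,p7):fails  (s3,p2):fails  (s3,p6):holds  (s3,p7):fails  (s3,p9):fails
Scope holds for 4 pair(s), so the sentence is false.

False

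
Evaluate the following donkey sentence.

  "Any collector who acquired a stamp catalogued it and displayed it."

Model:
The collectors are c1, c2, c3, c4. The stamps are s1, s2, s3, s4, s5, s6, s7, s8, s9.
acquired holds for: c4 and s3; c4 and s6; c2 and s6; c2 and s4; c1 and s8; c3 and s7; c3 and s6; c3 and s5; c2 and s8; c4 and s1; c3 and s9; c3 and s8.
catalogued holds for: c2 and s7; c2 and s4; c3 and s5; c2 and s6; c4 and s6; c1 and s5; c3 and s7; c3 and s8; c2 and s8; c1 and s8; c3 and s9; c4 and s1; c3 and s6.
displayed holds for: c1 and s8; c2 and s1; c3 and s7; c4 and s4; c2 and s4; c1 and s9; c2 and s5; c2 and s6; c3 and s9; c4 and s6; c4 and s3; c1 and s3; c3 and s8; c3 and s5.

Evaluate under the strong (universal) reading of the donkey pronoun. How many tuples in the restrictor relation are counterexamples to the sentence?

4

"it" takes "a stamp" as antecedent — a donkey pronoun bound across the clause boundary.
Strong reading: for every (c,s) with acquired(c,s), catalogued(c,s) ∧ displayed(c,s).
Restrictor pairs: (c1,s8) ✓  (c2,s4) ✓  (c2,s6) ✓  (c2,s8) ✗  (c3,s5) ✓  (c3,s6) ✗  (c3,s7) ✓  (c3,s8) ✓  (c3,s9) ✓  (c4,s1) ✗  (c4,s3) ✗  (c4,s6) ✓
Counterexamples (restrictor pairs failing the scope): 4.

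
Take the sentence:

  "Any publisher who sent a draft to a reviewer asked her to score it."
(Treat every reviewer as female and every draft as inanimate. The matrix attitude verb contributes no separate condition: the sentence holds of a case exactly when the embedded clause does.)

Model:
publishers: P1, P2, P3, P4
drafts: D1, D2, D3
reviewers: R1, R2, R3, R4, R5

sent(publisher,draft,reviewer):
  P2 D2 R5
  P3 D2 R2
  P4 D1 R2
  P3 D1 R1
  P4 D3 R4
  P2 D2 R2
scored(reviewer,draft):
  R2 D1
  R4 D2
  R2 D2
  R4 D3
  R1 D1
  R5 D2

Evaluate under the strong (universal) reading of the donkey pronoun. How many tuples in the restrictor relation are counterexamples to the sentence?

"her" takes "a reviewer" as antecedent and "it" takes "a draft"; both are donkey pronouns co-varying with the restrictor.
Strong reading: for every (p,d,r) with sent(p,d,r), scored(r,d).
Restrictor triples: (P2,D2,R2)→scored(R2,D2) ✓  (P2,D2,R5)→scored(R5,D2) ✓  (P3,D1,R1)→scored(R1,D1) ✓  (P3,D2,R2)→scored(R2,D2) ✓  (P4,D1,R2)→scored(R2,D1) ✓  (P4,D3,R4)→scored(R4,D3) ✓
Counterexamples (restrictor triples failing the scope): 0.

0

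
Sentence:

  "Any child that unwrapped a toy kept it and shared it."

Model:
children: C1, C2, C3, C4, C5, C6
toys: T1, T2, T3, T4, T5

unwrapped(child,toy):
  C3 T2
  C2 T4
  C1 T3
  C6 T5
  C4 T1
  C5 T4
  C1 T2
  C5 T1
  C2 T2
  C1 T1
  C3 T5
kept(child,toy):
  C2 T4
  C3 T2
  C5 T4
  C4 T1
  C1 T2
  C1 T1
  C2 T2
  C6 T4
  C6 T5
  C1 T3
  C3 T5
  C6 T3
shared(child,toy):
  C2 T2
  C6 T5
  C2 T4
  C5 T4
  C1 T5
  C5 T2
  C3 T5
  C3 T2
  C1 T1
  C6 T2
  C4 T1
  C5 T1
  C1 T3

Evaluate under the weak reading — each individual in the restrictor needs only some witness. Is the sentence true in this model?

"it" takes "a toy" as antecedent — a donkey pronoun bound across the clause boundary.
Weak reading: every child c with some unwrapped-toy has at least one unwrapped-toy t such that kept(c,t) ∧ shared(c,t).
Per child: C1:✓  C2:✓  C3:✓  C4:✓  C5:✓  C6:✓
Every child in the restrictor has a witness.

True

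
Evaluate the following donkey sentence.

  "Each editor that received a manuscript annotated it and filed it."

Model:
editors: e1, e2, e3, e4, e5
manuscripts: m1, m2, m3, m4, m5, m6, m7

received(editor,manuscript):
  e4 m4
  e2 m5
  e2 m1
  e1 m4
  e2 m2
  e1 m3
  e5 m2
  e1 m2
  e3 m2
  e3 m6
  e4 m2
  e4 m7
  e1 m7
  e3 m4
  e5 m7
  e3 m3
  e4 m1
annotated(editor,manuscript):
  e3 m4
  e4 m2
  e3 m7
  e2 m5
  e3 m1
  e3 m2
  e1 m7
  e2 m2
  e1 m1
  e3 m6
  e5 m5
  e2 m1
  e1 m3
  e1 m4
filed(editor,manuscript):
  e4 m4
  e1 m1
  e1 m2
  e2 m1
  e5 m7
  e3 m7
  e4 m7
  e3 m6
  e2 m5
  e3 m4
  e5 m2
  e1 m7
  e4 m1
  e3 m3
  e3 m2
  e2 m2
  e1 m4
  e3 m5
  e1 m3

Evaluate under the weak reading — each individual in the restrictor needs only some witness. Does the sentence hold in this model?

False

"it" takes "a manuscript" as antecedent — a donkey pronoun bound across the clause boundary.
Weak reading: every editor e with some received-manuscript has at least one received-manuscript m such that annotated(e,m) ∧ filed(e,m).
Per editor: e1:✓  e2:✓  e3:✓  e4:✗  e5:✗
e4 has no witness among its received-manuscripts.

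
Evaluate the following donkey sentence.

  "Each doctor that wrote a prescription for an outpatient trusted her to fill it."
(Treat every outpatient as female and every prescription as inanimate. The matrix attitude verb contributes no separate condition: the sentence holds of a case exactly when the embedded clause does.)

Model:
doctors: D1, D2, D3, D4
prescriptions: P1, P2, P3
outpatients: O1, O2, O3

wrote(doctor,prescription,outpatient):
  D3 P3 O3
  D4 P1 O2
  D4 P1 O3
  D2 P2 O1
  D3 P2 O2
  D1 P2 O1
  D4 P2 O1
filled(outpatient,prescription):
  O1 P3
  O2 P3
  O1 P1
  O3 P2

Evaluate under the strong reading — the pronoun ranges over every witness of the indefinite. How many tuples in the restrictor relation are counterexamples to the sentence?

7

"her" takes "an outpatient" as antecedent and "it" takes "a prescription"; both are donkey pronouns co-varying with the restrictor.
Strong reading: for every (d,p,o) with wrote(d,p,o), filled(o,p).
Restrictor triples: (D1,P2,O1)→filled(O1,P2) ✗  (D2,P2,O1)→filled(O1,P2) ✗  (D3,P2,O2)→filled(O2,P2) ✗  (D3,P3,O3)→filled(O3,P3) ✗  (D4,P1,O2)→filled(O2,P1) ✗  (D4,P1,O3)→filled(O3,P1) ✗  (D4,P2,O1)→filled(O1,P2) ✗
Counterexamples (restrictor triples failing the scope): 7.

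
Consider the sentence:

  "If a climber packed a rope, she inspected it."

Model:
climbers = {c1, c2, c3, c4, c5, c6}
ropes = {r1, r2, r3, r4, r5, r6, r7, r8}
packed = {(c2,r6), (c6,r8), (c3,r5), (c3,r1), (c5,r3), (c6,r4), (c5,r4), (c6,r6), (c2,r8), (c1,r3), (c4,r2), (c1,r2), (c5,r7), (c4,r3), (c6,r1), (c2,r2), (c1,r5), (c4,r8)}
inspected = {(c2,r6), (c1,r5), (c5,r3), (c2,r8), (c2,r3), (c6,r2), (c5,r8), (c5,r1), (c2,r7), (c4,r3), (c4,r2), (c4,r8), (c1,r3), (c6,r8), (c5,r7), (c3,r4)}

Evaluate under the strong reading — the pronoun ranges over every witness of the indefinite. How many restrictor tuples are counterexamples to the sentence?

"it" takes "a rope" as antecedent — a donkey pronoun bound across the clause boundary.
Strong reading: for every (c,r) with packed(c,r), inspected(c,r).
Restrictor pairs: (c1,r2) ✗  (c1,r3) ✓  (c1,r5) ✓  (c2,r2) ✗  (c2,r6) ✓  (c2,r8) ✓  (c3,r1) ✗  (c3,r5) ✗  (c4,r2) ✓  (c4,r3) ✓  (c4,r8) ✓  (c5,r3) ✓  (c5,r4) ✗  (c5,r7) ✓  (c6,r1) ✗  (c6,r4) ✗  (c6,r6) ✗  (c6,r8) ✓
Counterexamples (restrictor pairs failing the scope): 8.

8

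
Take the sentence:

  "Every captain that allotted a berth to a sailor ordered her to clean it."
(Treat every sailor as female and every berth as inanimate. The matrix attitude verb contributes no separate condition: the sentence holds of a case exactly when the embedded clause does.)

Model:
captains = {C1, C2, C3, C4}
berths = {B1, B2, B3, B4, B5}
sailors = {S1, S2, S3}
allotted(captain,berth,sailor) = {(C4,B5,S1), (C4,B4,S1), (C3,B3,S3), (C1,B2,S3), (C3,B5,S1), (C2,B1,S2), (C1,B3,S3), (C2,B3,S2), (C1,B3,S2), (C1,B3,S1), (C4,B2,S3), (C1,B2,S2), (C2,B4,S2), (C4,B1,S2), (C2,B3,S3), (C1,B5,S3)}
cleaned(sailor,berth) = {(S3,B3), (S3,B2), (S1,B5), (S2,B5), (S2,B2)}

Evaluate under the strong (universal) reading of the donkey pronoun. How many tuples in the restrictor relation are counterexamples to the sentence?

8

"her" takes "a sailor" as antecedent and "it" takes "a berth"; both are donkey pronouns co-varying with the restrictor.
Strong reading: for every (c,b,s) with allotted(c,b,s), cleaned(s,b).
Restrictor triples: (C1,B2,S2)→cleaned(S2,B2) ✓  (C1,B2,S3)→cleaned(S3,B2) ✓  (C1,B3,S1)→cleaned(S1,B3) ✗  (C1,B3,S2)→cleaned(S2,B3) ✗  (C1,B3,S3)→cleaned(S3,B3) ✓  (C1,B5,S3)→cleaned(S3,B5) ✗  (C2,B1,S2)→cleaned(S2,B1) ✗  (C2,B3,S2)→cleaned(S2,B3) ✗  (C2,B3,S3)→cleaned(S3,B3) ✓  (C2,B4,S2)→cleaned(S2,B4) ✗  (C3,B3,S3)→cleaned(S3,B3) ✓  (C3,B5,S1)→cleaned(S1,B5) ✓  (C4,B1,S2)→cleaned(S2,B1) ✗  (C4,B2,S3)→cleaned(S3,B2) ✓  (C4,B4,S1)→cleaned(S1,B4) ✗  (C4,B5,S1)→cleaned(S1,B5) ✓
Counterexamples (restrictor triples failing the scope): 8.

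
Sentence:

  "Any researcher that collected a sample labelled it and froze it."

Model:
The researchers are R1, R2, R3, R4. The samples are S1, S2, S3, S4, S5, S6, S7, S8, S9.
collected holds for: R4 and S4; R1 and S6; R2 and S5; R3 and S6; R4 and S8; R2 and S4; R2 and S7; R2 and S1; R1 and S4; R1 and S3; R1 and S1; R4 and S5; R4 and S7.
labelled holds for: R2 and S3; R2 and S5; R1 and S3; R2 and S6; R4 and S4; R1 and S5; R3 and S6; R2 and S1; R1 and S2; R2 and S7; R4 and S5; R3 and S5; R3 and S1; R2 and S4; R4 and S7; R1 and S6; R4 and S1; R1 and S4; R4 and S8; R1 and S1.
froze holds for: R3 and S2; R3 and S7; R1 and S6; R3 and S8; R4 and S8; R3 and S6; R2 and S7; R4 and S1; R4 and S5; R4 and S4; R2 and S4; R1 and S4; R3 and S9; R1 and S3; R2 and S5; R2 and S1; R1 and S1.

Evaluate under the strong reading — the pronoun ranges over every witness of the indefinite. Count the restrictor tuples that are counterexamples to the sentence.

1

"it" takes "a sample" as antecedent — a donkey pronoun bound across the clause boundary.
Strong reading: for every (r,s) with collected(r,s), labelled(r,s) ∧ froze(r,s).
Restrictor pairs: (R1,S1) ✓  (R1,S3) ✓  (R1,S4) ✓  (R1,S6) ✓  (R2,S1) ✓  (R2,S4) ✓  (R2,S5) ✓  (R2,S7) ✓  (R3,S6) ✓  (R4,S4) ✓  (R4,S5) ✓  (R4,S7) ✗  (R4,S8) ✓
Counterexamples (restrictor pairs failing the scope): 1.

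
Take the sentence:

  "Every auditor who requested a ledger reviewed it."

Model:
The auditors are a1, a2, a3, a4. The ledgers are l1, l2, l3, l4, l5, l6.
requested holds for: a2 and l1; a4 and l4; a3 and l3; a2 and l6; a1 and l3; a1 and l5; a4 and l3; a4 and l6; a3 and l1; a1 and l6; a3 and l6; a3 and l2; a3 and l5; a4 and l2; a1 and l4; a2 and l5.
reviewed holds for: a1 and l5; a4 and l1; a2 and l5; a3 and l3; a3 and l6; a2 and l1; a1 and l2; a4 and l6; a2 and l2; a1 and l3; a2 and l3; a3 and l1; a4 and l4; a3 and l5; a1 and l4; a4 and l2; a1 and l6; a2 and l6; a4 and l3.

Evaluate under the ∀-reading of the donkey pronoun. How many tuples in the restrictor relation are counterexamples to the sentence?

1

"it" takes "a ledger" as antecedent — a donkey pronoun bound across the clause boundary.
Strong reading: for every (a,l) with requested(a,l), reviewed(a,l).
Restrictor pairs: (a1,l3) ✓  (a1,l4) ✓  (a1,l5) ✓  (a1,l6) ✓  (a2,l1) ✓  (a2,l5) ✓  (a2,l6) ✓  (a3,l1) ✓  (a3,l2) ✗  (a3,l3) ✓  (a3,l5) ✓  (a3,l6) ✓  (a4,l2) ✓  (a4,l3) ✓  (a4,l4) ✓  (a4,l6) ✓
Counterexamples (restrictor pairs failing the scope): 1.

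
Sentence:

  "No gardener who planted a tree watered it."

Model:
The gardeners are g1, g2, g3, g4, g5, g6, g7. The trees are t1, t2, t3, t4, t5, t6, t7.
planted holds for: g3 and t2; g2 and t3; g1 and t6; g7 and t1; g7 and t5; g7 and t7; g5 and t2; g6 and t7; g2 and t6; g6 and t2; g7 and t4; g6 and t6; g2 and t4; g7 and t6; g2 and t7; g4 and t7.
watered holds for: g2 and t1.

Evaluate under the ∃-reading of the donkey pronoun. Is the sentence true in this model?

"it" takes "a tree" as antecedent — a donkey pronoun bound across the clause boundary.
Truth condition: for no (g,t) with planted(g,t) does watered(g,t) hold.
Restrictor pairs — does the scope hold? (g1,t6):fails  (g2,t3):fails  (g2,t4):fails  (g2,t6):fails  (g2,t7):fails  (g3,t2):fails  (g4,t7):fails  (g5,t2):fails  (g6,t2):fails  (g6,t6):fails  (g6,t7):fails  (g7,t1):fails  (g7,t4):fails  (g7,t5):fails  (g7,t6):fails  (g7,t7):fails
Scope holds for no restrictor pair, so the sentence is true.

True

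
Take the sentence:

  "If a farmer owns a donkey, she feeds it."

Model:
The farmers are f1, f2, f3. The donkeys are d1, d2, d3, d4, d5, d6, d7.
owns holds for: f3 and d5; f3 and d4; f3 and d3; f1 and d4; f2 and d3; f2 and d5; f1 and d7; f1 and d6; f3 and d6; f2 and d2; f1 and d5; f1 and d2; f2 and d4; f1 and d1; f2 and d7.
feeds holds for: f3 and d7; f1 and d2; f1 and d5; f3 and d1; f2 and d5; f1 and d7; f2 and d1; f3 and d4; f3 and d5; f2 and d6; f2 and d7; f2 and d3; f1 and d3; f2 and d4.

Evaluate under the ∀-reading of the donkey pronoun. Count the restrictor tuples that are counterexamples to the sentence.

6

"it" takes "a donkey" as antecedent — a donkey pronoun bound across the clause boundary.
Strong reading: for every (f,d) with owns(f,d), feeds(f,d).
Restrictor pairs: (f1,d1) ✗  (f1,d2) ✓  (f1,d4) ✗  (f1,d5) ✓  (f1,d6) ✗  (f1,d7) ✓  (f2,d2) ✗  (f2,d3) ✓  (f2,d4) ✓  (f2,d5) ✓  (f2,d7) ✓  (f3,d3) ✗  (f3,d4) ✓  (f3,d5) ✓  (f3,d6) ✗
Counterexamples (restrictor pairs failing the scope): 6.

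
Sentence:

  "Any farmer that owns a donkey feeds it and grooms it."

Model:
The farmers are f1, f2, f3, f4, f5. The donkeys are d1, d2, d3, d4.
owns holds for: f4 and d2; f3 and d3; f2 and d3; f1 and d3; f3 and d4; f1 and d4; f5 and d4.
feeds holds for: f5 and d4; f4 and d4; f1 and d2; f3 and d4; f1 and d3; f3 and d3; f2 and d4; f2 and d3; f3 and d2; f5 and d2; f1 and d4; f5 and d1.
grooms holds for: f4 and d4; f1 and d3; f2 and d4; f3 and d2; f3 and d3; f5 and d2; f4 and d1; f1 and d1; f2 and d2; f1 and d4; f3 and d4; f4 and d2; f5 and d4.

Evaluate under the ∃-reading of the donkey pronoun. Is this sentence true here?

False

"it" takes "a donkey" as antecedent — a donkey pronoun bound across the clause boundary.
Weak reading: every farmer f with some owns-donkey has at least one owns-donkey d such that feeds(f,d) ∧ grooms(f,d).
Per farmer: f1:✓  f2:✗  f3:✓  f4:✗  f5:✓
f2 has no witness among its owns-donkeys.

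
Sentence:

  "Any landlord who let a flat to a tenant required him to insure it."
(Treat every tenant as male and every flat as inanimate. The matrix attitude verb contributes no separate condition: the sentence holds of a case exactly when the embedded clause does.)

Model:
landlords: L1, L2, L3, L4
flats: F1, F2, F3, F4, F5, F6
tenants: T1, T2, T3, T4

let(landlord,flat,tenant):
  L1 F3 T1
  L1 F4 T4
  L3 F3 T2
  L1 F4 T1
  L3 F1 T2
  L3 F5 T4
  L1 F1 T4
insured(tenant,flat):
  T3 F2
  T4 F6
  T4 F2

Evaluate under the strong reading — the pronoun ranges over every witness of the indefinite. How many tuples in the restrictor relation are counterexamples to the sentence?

7

"him" takes "a tenant" as antecedent and "it" takes "a flat"; both are donkey pronouns co-varying with the restrictor.
Strong reading: for every (l,f,t) with let(l,f,t), insured(t,f).
Restrictor triples: (L1,F1,T4)→insured(T4,F1) ✗  (L1,F3,T1)→insured(T1,F3) ✗  (L1,F4,T1)→insured(T1,F4) ✗  (L1,F4,T4)→insured(T4,F4) ✗  (L3,F1,T2)→insured(T2,F1) ✗  (L3,F3,T2)→insured(T2,F3) ✗  (L3,F5,T4)→insured(T4,F5) ✗
Counterexamples (restrictor triples failing the scope): 7.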